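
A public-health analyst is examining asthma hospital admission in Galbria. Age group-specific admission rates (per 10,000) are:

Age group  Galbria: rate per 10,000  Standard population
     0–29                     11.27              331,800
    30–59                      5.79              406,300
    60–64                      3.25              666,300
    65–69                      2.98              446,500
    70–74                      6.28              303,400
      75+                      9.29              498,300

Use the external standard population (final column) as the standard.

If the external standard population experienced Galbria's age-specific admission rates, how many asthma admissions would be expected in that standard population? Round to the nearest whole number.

1612

Expected asthma admissions = Σ (standard pop × age-specific rate ÷ 10,000)
= 331,800×11.27/10,000 + 406,300×5.79/10,000 + 666,300×3.25/10,000 + 446,500×2.98/10,000 + 303,400×6.28/10,000 + 498,300×9.29/10,000
= 373.94 + 235.25 + 216.55 + 133.06 + 190.54 + 462.92 = 1612.25.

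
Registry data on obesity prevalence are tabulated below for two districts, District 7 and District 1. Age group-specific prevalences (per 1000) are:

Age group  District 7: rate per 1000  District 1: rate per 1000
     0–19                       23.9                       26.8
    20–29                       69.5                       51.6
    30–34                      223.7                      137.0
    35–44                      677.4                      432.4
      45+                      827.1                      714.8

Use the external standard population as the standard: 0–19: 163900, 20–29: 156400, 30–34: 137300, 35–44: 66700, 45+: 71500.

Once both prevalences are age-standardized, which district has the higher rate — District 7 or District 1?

Standard total = 595800; weights = 0.2751, 0.2625, 0.2304, 0.1120, 0.1200.
District 7: 0.2751×23.9 + 0.2625×69.5 + 0.2304×223.7 + 0.1120×677.4 + 0.1200×827.1 = 251.4623 per 1000.
District 1: 0.2751×26.8 + 0.2625×51.6 + 0.2304×137.0 + 0.1120×432.4 + 0.1200×714.8 = 186.6770 per 1000.

District 7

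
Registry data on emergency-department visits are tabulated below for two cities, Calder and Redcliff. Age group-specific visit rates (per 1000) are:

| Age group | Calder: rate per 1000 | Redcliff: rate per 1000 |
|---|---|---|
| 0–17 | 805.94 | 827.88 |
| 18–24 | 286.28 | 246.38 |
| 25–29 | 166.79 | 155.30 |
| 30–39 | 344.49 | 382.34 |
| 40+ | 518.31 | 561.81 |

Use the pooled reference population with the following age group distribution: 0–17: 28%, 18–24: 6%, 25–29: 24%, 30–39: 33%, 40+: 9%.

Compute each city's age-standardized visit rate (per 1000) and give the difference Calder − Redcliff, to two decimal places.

Standard weights: 0.28, 0.06, 0.24, 0.33, 0.09.
Calder: 0.2800×805.94 + 0.0600×286.28 + 0.2400×166.79 + 0.3300×344.49 + 0.0900×518.31 = 443.1992 per 1000.
Redcliff: 0.2800×827.88 + 0.0600×246.38 + 0.2400×155.30 + 0.3300×382.34 + 0.0900×561.81 = 460.5963 per 1000.
Difference = 443.1992 − 460.5963 = -17.3971.

-17.40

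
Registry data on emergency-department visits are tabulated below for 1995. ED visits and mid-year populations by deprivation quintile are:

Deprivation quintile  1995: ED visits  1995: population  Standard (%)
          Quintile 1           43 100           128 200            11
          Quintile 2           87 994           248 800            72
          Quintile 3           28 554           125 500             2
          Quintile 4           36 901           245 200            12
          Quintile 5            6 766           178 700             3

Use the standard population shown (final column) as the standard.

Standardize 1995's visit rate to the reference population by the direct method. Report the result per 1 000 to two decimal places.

315.37

Deprivation-specific rates per 1 000 for 1995: 336.193, 353.674, 227.522, 150.493, 37.862.
Standard weights: 0.11, 0.72, 0.02, 0.12, 0.03.
Standardized rate: 0.1100×336.193 + 0.7200×353.674 + 0.0200×227.522 + 0.1200×150.493 + 0.0300×37.862 = 315.3718 per 1 000.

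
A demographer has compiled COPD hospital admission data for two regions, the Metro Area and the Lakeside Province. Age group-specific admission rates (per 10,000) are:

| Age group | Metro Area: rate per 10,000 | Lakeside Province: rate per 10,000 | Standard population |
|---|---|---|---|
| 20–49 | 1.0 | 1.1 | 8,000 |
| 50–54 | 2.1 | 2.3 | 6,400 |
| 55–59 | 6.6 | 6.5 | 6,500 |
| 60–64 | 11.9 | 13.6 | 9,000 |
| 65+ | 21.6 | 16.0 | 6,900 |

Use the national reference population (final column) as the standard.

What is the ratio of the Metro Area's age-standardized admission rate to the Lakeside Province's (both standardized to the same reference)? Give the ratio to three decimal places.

Standard total = 36,800; weights = 0.2174, 0.1739, 0.1766, 0.2446, 0.1875.
The Metro Area: 0.2174×1.0 + 0.1739×2.1 + 0.1766×6.6 + 0.2446×11.9 + 0.1875×21.6 = 8.7087 per 10,000.
The Lakeside Province: 0.2174×1.1 + 0.1739×2.3 + 0.1766×6.5 + 0.2446×13.6 + 0.1875×16.0 = 8.1133 per 10,000.
Ratio = 8.7087 ÷ 8.1133 = 1.07338.

1.073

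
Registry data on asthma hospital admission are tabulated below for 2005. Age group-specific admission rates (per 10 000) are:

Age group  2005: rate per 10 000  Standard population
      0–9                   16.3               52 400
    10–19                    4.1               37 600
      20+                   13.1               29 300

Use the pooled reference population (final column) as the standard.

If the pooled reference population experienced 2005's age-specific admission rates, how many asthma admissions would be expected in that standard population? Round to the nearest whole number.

Expected asthma admissions = Σ (standard pop × age-specific rate ÷ 10 000)
= 52 400×16.3/10 000 + 37 600×4.1/10 000 + 29 300×13.1/10 000
= 85.41 + 15.42 + 38.38 = 139.21.

139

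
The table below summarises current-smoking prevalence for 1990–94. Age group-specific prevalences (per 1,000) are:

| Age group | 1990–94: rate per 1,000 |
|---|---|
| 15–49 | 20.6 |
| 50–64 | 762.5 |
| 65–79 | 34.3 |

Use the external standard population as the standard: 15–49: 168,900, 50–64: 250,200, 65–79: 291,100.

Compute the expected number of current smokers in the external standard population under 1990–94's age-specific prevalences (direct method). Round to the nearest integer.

Expected current smokers = Σ (standard pop × age-specific rate ÷ 1,000)
= 168,900×20.6/1,000 + 250,200×762.5/1,000 + 291,100×34.3/1,000
= 3479.34 + 190777.50 + 9984.73 = 204241.57.

204242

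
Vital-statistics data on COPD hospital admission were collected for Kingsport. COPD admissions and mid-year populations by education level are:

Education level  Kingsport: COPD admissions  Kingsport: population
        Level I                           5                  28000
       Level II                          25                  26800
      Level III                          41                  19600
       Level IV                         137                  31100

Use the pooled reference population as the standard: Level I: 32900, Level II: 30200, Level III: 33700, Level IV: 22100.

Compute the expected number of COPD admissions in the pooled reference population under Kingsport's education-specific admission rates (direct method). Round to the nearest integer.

Education-specific rates per 10000 for Kingsport: 1.79, 9.33, 20.92, 44.05.
Expected COPD admissions = Σ (standard pop × education-specific rate ÷ 10000)
= 32900×1.79/10000 + 30200×9.33/10000 + 33700×20.92/10000 + 22100×44.05/10000
= 5.88 + 28.17 + 70.49 + 97.35 = 201.90.

202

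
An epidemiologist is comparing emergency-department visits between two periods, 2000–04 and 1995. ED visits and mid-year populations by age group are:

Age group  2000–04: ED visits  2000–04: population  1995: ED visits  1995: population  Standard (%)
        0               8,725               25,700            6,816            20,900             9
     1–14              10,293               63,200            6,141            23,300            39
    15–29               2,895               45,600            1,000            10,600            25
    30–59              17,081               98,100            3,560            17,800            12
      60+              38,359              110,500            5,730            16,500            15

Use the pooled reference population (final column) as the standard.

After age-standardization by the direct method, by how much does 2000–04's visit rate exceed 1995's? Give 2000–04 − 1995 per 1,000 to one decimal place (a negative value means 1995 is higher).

Age-specific rates per 1,000 for 2000–04: 339.494, 162.864, 63.487, 174.118, 347.140.
For 1995: 326.124, 263.562, 94.340, 200.000, 347.273.
Standard weights: 0.09, 0.39, 0.25, 0.12, 0.15.
2000–04: 0.0900×339.494 + 0.3900×162.864 + 0.2500×63.487 + 0.1200×174.118 + 0.1500×347.140 = 182.9083 per 1,000.
1995: 0.0900×326.124 + 0.3900×263.562 + 0.2500×94.340 + 0.1200×200.000 + 0.1500×347.273 = 231.8163 per 1,000.
Difference = 182.9083 − 231.8163 = -48.9079.

-48.9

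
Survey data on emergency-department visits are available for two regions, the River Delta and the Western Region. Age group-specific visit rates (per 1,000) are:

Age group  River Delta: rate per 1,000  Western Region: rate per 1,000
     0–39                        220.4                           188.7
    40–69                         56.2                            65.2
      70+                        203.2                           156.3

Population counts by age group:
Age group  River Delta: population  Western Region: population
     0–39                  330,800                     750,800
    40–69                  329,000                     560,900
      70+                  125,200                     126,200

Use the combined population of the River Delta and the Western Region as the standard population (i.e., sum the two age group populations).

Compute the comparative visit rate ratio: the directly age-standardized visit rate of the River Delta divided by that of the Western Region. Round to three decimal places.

1.126

Combined standard total = 2,222,900; weights = 0.4866, 0.4003, 0.1131.
The River Delta: 0.4866×220.4 + 0.4003×56.2 + 0.1131×203.2 = 152.7201 per 1,000.
The Western Region: 0.4866×188.7 + 0.4003×65.2 + 0.1131×156.3 = 135.5946 per 1,000.
Ratio = 152.7201 ÷ 135.5946 = 1.12630.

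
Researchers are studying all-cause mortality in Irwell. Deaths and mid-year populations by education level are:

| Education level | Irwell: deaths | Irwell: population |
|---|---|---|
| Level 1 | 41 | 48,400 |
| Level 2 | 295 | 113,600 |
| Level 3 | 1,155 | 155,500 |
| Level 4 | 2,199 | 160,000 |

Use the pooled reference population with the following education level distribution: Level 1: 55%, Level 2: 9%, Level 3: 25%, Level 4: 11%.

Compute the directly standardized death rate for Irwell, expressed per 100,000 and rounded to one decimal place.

406.8

Education-specific rates per 100,000 for Irwell: 84.71, 259.68, 742.77, 1374.38.
Standard weights: 0.55, 0.09, 0.25, 0.11.
Standardized rate: 0.5500×84.71 + 0.0900×259.68 + 0.2500×742.77 + 0.1100×1374.38 = 406.8350 per 100,000.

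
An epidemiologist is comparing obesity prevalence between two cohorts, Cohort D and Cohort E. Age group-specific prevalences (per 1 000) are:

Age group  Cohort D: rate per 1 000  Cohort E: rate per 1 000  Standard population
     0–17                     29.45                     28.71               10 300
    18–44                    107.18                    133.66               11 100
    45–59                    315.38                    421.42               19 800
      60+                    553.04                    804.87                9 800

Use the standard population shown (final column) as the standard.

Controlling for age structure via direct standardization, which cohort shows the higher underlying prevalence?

Standard total = 51 000; weights = 0.2020, 0.2176, 0.3882, 0.1922.
Cohort D: 0.2020×29.45 + 0.2176×107.18 + 0.3882×315.38 + 0.1922×553.04 = 257.9872 per 1 000.
Cohort E: 0.2020×28.71 + 0.2176×133.66 + 0.3882×421.42 + 0.1922×804.87 = 353.1604 per 1 000.

Cohort E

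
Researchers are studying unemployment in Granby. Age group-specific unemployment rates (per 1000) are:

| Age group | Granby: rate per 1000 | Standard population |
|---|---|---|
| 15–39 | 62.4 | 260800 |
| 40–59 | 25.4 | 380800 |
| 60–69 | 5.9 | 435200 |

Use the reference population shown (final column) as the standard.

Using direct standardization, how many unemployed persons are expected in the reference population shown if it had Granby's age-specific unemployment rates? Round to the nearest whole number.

Expected unemployed persons = Σ (standard pop × age-specific rate ÷ 1000)
= 260800×62.4/1000 + 380800×25.4/1000 + 435200×5.9/1000
= 16273.92 + 9672.32 + 2567.68 = 28513.92.

28514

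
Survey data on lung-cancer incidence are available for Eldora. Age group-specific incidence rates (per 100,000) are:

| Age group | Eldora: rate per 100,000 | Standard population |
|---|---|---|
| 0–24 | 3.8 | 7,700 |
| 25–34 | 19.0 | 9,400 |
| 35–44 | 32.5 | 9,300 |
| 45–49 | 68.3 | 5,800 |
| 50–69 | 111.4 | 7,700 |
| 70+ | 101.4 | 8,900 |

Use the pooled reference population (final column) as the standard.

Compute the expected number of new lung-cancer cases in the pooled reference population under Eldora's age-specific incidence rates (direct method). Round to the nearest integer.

27

Expected new lung-cancer cases = Σ (standard pop × age-specific rate ÷ 100,000)
= 7,700×3.8/100,000 + 9,400×19.0/100,000 + 9,300×32.5/100,000 + 5,800×68.3/100,000 + 7,700×111.4/100,000 + 8,900×101.4/100,000
= 0.29 + 1.79 + 3.02 + 3.96 + 8.58 + 9.02 = 26.66.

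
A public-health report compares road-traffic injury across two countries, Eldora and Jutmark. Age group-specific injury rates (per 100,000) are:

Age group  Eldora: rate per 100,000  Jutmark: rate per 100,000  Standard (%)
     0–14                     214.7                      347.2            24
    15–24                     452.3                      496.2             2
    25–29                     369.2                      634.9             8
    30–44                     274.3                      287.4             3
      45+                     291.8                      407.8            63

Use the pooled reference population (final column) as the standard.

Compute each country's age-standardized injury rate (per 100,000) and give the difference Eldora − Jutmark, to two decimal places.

Standard weights: 0.24, 0.02, 0.08, 0.03, 0.63.
Eldora: 0.2400×214.7 + 0.0200×452.3 + 0.0800×369.2 + 0.0300×274.3 + 0.6300×291.8 = 282.1730 per 100,000.
Jutmark: 0.2400×347.2 + 0.0200×496.2 + 0.0800×634.9 + 0.0300×287.4 + 0.6300×407.8 = 409.5800 per 100,000.
Difference = 282.1730 − 409.5800 = -127.4070.

-127.41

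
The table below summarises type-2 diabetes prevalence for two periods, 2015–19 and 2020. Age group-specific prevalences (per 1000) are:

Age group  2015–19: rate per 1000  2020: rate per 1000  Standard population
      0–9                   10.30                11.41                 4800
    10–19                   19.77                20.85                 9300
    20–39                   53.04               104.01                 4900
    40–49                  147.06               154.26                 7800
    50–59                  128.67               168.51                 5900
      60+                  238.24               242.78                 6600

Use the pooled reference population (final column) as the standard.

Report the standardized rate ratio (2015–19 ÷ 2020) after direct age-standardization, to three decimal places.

Standard total = 39300; weights = 0.1221, 0.2366, 0.1247, 0.1985, 0.1501, 0.1679.
2015–19: 0.1221×10.30 + 0.2366×19.77 + 0.1247×53.04 + 0.1985×147.06 + 0.1501×128.67 + 0.1679×238.24 = 101.0637 per 1000.
2020: 0.1221×11.41 + 0.2366×20.85 + 0.1247×104.01 + 0.1985×154.26 + 0.1501×168.51 + 0.1679×242.78 = 115.9824 per 1000.
Ratio = 101.0637 ÷ 115.9824 = 0.87137.

0.871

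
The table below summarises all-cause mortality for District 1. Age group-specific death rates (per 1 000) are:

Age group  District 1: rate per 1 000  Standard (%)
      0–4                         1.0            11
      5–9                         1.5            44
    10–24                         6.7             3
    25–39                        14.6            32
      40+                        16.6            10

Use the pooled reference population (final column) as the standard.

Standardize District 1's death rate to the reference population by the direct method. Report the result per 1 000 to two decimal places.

7.30

Standard weights: 0.11, 0.44, 0.03, 0.32, 0.10.
Standardized rate: 0.1100×1.0 + 0.4400×1.5 + 0.0300×6.7 + 0.3200×14.6 + 0.1000×16.6 = 7.3030 per 1 000.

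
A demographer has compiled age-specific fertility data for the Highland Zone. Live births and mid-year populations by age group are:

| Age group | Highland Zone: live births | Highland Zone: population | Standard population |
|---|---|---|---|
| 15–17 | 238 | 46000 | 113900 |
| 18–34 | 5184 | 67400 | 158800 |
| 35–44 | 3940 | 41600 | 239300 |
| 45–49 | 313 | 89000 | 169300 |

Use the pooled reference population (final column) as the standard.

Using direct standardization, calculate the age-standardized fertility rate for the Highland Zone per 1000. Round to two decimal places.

Age-specific rates per 1000 for the Highland Zone: 5.174, 76.914, 94.712, 3.517.
Standard total = 681300; weights = 0.1672, 0.2331, 0.3512, 0.2485.
Standardized rate: 0.1672×5.174 + 0.2331×76.914 + 0.3512×94.712 + 0.2485×3.517 = 52.9328 per 1000.

52.93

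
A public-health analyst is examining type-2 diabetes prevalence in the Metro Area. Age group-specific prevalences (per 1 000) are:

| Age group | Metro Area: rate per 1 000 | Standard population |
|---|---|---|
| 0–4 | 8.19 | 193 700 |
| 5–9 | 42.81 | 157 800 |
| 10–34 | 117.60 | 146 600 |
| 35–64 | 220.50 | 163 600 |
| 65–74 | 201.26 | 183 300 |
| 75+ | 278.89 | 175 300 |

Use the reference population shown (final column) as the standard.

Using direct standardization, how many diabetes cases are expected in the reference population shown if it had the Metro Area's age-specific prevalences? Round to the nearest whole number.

Expected diabetes cases = Σ (standard pop × age-specific rate ÷ 1 000)
= 193 700×8.19/1 000 + 157 800×42.81/1 000 + 146 600×117.60/1 000 + 163 600×220.50/1 000 + 183 300×201.26/1 000 + 175 300×278.89/1 000
= 1586.40 + 6755.42 + 17240.16 + 36073.80 + 36890.96 + 48889.42 = 147436.16.

147436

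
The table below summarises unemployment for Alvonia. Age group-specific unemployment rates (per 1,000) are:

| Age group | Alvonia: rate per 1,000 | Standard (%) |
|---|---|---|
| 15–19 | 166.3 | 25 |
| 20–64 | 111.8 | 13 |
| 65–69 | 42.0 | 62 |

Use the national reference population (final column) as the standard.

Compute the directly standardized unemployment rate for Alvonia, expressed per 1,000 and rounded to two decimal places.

82.15

Standard weights: 0.25, 0.13, 0.62.
Standardized rate: 0.2500×166.3 + 0.1300×111.8 + 0.6200×42.0 = 82.1490 per 1,000.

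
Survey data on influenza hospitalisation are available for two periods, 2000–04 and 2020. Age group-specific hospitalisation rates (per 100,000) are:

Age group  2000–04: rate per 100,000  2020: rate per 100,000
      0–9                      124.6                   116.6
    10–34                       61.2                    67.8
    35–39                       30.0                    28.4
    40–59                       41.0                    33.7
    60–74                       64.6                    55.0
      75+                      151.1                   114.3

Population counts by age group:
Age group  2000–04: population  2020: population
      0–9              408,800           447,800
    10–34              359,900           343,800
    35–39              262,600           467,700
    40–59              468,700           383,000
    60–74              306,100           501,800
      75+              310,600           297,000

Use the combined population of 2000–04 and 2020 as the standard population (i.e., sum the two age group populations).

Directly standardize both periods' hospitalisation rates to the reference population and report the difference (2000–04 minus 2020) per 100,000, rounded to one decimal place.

8.7

Combined standard total = 4,557,800; weights = 0.1879, 0.1544, 0.1602, 0.1869, 0.1773, 0.1333.
2000–04: 0.1879×124.6 + 0.1544×61.2 + 0.1602×30.0 + 0.1869×41.0 + 0.1773×64.6 + 0.1333×151.1 = 76.9288 per 100,000.
2020: 0.1879×116.6 + 0.1544×67.8 + 0.1602×28.4 + 0.1869×33.7 + 0.1773×55.0 + 0.1333×114.3 = 68.2163 per 100,000.
Difference = 76.9288 − 68.2163 = 8.7125.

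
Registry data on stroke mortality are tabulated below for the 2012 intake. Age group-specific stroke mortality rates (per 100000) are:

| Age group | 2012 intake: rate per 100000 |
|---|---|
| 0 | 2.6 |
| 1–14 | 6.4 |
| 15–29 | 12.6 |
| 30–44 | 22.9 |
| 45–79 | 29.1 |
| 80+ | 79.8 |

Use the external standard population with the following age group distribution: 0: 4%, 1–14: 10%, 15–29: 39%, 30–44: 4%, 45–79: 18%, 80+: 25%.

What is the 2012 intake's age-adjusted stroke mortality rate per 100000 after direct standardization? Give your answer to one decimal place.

Standard weights: 0.04, 0.10, 0.39, 0.04, 0.18, 0.25.
Standardized rate: 0.0400×2.6 + 0.1000×6.4 + 0.3900×12.6 + 0.0400×22.9 + 0.1800×29.1 + 0.2500×79.8 = 31.7620 per 100000.

31.8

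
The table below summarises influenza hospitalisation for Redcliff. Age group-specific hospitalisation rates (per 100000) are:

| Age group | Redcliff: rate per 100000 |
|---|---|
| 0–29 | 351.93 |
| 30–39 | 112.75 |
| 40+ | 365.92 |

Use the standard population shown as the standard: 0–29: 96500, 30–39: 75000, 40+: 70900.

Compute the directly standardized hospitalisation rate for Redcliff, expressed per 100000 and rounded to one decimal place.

Standard total = 242400; weights = 0.3981, 0.3094, 0.2925.
Standardized rate: 0.3981×351.93 + 0.3094×112.75 + 0.2925×365.92 = 282.0182 per 100000.

282.0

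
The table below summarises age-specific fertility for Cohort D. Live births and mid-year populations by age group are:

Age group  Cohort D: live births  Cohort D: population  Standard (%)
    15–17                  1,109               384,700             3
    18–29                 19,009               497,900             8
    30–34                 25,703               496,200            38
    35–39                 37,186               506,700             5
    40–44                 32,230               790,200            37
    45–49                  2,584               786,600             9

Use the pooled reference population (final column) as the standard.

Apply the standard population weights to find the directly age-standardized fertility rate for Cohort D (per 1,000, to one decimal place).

Age-specific rates per 1,000 for Cohort D: 2.883, 38.178, 51.800, 73.389, 40.787, 3.285.
Standard weights: 0.03, 0.08, 0.38, 0.05, 0.37, 0.09.
Standardized rate: 0.0300×2.883 + 0.0800×38.178 + 0.3800×51.800 + 0.0500×73.389 + 0.3700×40.787 + 0.0900×3.285 = 41.8810 per 1,000.

41.9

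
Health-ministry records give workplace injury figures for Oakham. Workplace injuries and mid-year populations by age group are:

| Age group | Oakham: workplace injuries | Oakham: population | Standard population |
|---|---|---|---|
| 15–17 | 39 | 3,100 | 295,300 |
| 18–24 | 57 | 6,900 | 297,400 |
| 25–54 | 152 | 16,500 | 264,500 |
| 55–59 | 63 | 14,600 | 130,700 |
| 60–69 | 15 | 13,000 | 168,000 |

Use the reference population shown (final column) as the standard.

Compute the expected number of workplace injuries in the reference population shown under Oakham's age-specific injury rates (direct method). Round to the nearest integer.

9366

Age-specific rates per 10,000 for Oakham: 125.81, 82.61, 92.12, 43.15, 11.54.
Expected workplace injuries = Σ (standard pop × age-specific rate ÷ 10,000)
= 295,300×125.81/10,000 + 297,400×82.61/10,000 + 264,500×92.12/10,000 + 130,700×43.15/10,000 + 168,000×11.54/10,000
= 3715.06 + 2456.78 + 2436.61 + 563.98 + 193.85 = 9366.28.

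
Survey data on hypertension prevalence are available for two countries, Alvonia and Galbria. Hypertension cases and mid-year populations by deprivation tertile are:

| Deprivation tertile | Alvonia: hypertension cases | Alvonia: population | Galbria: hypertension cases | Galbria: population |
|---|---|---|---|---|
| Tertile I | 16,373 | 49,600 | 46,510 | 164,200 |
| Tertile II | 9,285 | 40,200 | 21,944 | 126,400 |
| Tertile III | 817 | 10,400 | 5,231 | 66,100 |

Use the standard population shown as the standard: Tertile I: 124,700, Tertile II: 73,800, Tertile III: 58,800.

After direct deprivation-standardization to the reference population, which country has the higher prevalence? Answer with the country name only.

Deprivation-specific rates per 1,000 for Alvonia: 330.101, 230.970, 78.558.
For Galbria: 283.252, 173.608, 79.138.
Standard total = 257,300; weights = 0.4846, 0.2868, 0.2285.
Alvonia: 0.4846×330.101 + 0.2868×230.970 + 0.2285×78.558 = 244.1833 per 1,000.
Galbria: 0.4846×283.252 + 0.2868×173.608 + 0.2285×79.138 = 205.1577 per 1,000.

Alvonia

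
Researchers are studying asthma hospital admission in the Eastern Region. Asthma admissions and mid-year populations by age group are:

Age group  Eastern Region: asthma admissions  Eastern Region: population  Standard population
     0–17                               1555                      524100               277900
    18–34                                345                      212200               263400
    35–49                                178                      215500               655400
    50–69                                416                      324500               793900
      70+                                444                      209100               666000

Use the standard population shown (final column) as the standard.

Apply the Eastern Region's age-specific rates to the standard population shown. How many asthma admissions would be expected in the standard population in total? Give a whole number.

4226

Age-specific rates per 10000 for the Eastern Region: 29.67, 16.26, 8.26, 12.82, 21.23.
Expected asthma admissions = Σ (standard pop × age-specific rate ÷ 10000)
= 277900×29.67/10000 + 263400×16.26/10000 + 655400×8.26/10000 + 793900×12.82/10000 + 666000×21.23/10000
= 824.53 + 428.24 + 541.35 + 1017.76 + 1414.18 = 4226.05.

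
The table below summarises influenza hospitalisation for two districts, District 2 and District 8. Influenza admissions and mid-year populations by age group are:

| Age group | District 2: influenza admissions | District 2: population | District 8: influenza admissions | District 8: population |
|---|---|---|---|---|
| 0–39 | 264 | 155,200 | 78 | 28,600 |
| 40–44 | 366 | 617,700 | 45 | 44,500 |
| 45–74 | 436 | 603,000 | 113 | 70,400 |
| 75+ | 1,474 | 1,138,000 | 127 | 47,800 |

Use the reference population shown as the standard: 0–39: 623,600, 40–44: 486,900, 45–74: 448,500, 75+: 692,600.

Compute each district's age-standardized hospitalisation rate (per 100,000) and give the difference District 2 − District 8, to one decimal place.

Age-specific rates per 100,000 for District 2: 170.10, 59.25, 72.31, 129.53.
For District 8: 272.73, 101.12, 160.51, 265.69.
Standard total = 2,251,600; weights = 0.2770, 0.2162, 0.1992, 0.3076.
District 2: 0.2770×170.10 + 0.2162×59.25 + 0.1992×72.31 + 0.3076×129.53 = 114.1696 per 100,000.
District 8: 0.2770×272.73 + 0.2162×101.12 + 0.1992×160.51 + 0.3076×265.69 = 211.1016 per 100,000.
Difference = 114.1696 − 211.1016 = -96.9320.

-96.9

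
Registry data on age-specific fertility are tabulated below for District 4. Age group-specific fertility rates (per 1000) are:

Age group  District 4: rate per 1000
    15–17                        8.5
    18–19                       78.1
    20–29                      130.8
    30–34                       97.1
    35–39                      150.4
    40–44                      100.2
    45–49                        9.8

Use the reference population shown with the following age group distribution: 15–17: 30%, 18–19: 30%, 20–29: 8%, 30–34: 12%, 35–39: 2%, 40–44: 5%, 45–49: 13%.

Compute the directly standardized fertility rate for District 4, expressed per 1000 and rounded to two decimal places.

57.39

Standard weights: 0.30, 0.30, 0.08, 0.12, 0.02, 0.05, 0.13.
Standardized rate: 0.3000×8.5 + 0.3000×78.1 + 0.0800×130.8 + 0.1200×97.1 + 0.0200×150.4 + 0.0500×100.2 + 0.1300×9.8 = 57.3880 per 1000.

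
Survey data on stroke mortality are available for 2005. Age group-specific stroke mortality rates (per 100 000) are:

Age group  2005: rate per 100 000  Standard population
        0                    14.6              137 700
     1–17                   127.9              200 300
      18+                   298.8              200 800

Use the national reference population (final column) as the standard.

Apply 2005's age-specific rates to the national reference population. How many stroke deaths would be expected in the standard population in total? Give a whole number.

876

Expected stroke deaths = Σ (standard pop × age-specific rate ÷ 100 000)
= 137 700×14.6/100 000 + 200 300×127.9/100 000 + 200 800×298.8/100 000
= 20.10 + 256.18 + 599.99 = 876.28.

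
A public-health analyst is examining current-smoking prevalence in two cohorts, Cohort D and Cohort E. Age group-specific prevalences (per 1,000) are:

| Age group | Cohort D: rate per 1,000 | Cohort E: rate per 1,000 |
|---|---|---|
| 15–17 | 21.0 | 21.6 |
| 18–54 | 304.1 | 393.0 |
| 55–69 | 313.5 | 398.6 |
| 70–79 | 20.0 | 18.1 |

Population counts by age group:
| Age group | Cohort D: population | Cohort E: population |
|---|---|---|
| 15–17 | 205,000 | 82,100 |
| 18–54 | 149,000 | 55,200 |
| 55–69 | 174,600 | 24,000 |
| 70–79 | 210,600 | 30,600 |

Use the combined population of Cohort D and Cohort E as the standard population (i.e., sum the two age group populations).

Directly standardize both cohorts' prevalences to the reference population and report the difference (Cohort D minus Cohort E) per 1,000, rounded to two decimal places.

Combined standard total = 931,100; weights = 0.3083, 0.2193, 0.2133, 0.2590.
Cohort D: 0.3083×21.0 + 0.2193×304.1 + 0.2133×313.5 + 0.2590×20.0 = 145.2169 per 1,000.
Cohort E: 0.3083×21.6 + 0.2193×393.0 + 0.2133×398.6 + 0.2590×18.1 = 182.5579 per 1,000.
Difference = 145.2169 − 182.5579 = -37.3410.

-37.34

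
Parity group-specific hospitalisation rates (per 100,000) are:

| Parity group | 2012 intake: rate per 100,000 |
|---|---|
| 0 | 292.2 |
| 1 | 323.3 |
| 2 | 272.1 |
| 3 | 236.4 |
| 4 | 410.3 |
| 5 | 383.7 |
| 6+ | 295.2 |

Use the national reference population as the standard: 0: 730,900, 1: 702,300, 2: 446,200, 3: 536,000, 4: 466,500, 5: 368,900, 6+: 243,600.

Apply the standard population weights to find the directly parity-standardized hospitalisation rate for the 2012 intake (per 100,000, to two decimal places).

312.96

Standard total = 3,494,400; weights = 0.2092, 0.2010, 0.1277, 0.1534, 0.1335, 0.1056, 0.0697.
Standardized rate: 0.2092×292.2 + 0.2010×323.3 + 0.1277×272.1 + 0.1534×236.4 + 0.1335×410.3 + 0.1056×383.7 + 0.0697×295.2 = 312.9598 per 100,000.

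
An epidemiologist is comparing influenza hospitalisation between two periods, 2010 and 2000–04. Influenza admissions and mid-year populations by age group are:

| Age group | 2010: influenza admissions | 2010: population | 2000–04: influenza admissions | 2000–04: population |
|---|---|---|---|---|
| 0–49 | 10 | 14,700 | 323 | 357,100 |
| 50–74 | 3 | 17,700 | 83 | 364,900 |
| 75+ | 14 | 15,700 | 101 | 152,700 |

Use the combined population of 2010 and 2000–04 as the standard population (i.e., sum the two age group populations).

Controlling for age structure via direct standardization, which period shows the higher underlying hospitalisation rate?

2000–04

Age-specific rates per 100,000 for 2010: 68.03, 16.95, 89.17.
For 2000–04: 90.45, 22.75, 66.14.
Combined standard total = 922,800; weights = 0.4029, 0.4146, 0.1825.
2010: 0.4029×68.03 + 0.4146×16.95 + 0.1825×89.17 = 50.7085 per 100,000.
2000–04: 0.4029×90.45 + 0.4146×22.75 + 0.1825×66.14 = 57.9439 per 100,000.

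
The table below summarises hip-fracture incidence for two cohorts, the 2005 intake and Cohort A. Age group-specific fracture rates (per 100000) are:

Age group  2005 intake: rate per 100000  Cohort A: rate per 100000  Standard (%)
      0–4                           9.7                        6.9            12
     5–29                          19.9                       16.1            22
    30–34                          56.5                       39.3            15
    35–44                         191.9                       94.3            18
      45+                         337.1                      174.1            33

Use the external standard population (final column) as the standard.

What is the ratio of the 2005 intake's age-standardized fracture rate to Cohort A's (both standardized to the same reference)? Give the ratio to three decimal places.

1.887

Standard weights: 0.12, 0.22, 0.15, 0.18, 0.33.
The 2005 intake: 0.1200×9.7 + 0.2200×19.9 + 0.1500×56.5 + 0.1800×191.9 + 0.3300×337.1 = 159.8020 per 100000.
Cohort A: 0.1200×6.9 + 0.2200×16.1 + 0.1500×39.3 + 0.1800×94.3 + 0.3300×174.1 = 84.6920 per 100000.
Ratio = 159.8020 ÷ 84.6920 = 1.88686.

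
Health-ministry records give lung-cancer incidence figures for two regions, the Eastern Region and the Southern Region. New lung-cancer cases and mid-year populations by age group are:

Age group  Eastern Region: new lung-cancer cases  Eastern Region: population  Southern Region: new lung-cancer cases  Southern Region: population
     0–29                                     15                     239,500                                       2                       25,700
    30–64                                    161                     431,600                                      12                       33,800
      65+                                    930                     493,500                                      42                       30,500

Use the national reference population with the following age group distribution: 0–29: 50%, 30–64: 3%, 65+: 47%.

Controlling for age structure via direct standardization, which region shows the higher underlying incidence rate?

Age-specific rates per 100,000 for the Eastern Region: 6.26, 37.30, 188.45.
For the Southern Region: 7.78, 35.50, 137.70.
Standard weights: 0.50, 0.03, 0.47.
The Eastern Region: 0.5000×6.26 + 0.0300×37.30 + 0.4700×188.45 = 92.8220 per 100,000.
The Southern Region: 0.5000×7.78 + 0.0300×35.50 + 0.4700×137.70 = 69.6775 per 100,000.

Eastern Region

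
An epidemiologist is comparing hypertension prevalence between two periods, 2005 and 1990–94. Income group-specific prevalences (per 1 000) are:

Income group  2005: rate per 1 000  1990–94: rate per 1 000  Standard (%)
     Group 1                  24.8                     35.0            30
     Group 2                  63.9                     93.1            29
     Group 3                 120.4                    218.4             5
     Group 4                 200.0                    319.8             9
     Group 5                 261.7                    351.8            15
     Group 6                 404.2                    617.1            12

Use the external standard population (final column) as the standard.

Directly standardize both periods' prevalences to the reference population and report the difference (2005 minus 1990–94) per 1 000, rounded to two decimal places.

-66.27

Standard weights: 0.30, 0.29, 0.05, 0.09, 0.15, 0.12.
2005: 0.3000×24.8 + 0.2900×63.9 + 0.0500×120.4 + 0.0900×200.0 + 0.1500×261.7 + 0.1200×404.2 = 137.7500 per 1 000.
1990–94: 0.3000×35.0 + 0.2900×93.1 + 0.0500×218.4 + 0.0900×319.8 + 0.1500×351.8 + 0.1200×617.1 = 204.0230 per 1 000.
Difference = 137.7500 − 204.0230 = -66.2730.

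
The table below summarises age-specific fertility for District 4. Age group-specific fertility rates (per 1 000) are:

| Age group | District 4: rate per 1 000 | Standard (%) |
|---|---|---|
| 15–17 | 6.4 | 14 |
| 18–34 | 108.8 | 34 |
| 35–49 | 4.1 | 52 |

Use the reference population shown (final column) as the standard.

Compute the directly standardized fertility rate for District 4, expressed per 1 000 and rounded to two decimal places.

40.02

Standard weights: 0.14, 0.34, 0.52.
Standardized rate: 0.1400×6.4 + 0.3400×108.8 + 0.5200×4.1 = 40.0200 per 1 000.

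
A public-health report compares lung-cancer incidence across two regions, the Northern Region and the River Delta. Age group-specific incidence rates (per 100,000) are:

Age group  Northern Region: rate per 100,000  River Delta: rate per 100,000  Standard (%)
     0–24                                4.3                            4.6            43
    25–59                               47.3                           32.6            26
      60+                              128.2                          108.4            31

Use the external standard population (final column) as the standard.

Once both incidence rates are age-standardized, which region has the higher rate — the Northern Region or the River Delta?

Standard weights: 0.43, 0.26, 0.31.
The Northern Region: 0.4300×4.3 + 0.2600×47.3 + 0.3100×128.2 = 53.8890 per 100,000.
The River Delta: 0.4300×4.6 + 0.2600×32.6 + 0.3100×108.4 = 44.0580 per 100,000.

Northern Region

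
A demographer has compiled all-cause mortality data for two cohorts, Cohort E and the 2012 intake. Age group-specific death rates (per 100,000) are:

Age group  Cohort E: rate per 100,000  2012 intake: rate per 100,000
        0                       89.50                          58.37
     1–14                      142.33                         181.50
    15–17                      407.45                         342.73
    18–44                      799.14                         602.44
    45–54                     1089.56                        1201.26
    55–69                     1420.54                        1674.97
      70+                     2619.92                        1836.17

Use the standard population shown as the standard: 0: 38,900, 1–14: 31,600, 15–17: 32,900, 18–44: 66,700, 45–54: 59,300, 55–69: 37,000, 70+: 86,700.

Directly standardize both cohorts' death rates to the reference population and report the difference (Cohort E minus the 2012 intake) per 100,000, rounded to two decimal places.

190.13

Standard total = 353,100; weights = 0.1102, 0.0895, 0.0932, 0.1889, 0.1679, 0.1048, 0.2455.
Cohort E: 0.1102×89.50 + 0.0895×142.33 + 0.0932×407.45 + 0.1889×799.14 + 0.1679×1089.56 + 0.1048×1420.54 + 0.2455×2619.92 = 1186.6465 per 100,000.
The 2012 intake: 0.1102×58.37 + 0.0895×181.50 + 0.0932×342.73 + 0.1889×602.44 + 0.1679×1201.26 + 0.1048×1674.97 + 0.2455×1836.17 = 996.5140 per 100,000.
Difference = 1186.6465 − 996.5140 = 190.1324.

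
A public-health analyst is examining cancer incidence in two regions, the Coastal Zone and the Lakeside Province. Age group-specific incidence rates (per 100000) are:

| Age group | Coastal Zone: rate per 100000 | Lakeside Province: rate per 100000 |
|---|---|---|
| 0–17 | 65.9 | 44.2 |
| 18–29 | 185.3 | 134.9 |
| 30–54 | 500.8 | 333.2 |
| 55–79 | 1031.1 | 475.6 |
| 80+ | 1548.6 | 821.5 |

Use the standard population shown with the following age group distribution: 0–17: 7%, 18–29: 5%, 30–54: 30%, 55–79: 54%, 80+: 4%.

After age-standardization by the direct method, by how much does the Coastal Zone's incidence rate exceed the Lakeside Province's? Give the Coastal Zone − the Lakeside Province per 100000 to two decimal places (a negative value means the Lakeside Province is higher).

Standard weights: 0.07, 0.05, 0.30, 0.54, 0.04.
The Coastal Zone: 0.0700×65.9 + 0.0500×185.3 + 0.3000×500.8 + 0.5400×1031.1 + 0.0400×1548.6 = 782.8560 per 100000.
The Lakeside Province: 0.0700×44.2 + 0.0500×134.9 + 0.3000×333.2 + 0.5400×475.6 + 0.0400×821.5 = 399.4830 per 100000.
Difference = 782.8560 − 399.4830 = 383.3730.

383.37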